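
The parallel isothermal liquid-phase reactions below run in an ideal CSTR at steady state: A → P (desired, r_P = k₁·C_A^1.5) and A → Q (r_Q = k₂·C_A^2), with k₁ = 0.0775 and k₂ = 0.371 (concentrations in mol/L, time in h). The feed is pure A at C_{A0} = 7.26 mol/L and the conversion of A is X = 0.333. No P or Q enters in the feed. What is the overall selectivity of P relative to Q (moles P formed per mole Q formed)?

Exit C_A = C_{A0}(1−X) = 7.26×0.667 = 4.842 mol/L.
A CSTR operates uniformly at the exit composition, giving r_P = 0.8258 and r_Q = 8.700 (each k·C_A^n at C_A = 4.842).
Overall selectivity = C_P/C_Q = r_Pτ/(r_Qτ) = r_P/r_Q = 0.0949.

0.0949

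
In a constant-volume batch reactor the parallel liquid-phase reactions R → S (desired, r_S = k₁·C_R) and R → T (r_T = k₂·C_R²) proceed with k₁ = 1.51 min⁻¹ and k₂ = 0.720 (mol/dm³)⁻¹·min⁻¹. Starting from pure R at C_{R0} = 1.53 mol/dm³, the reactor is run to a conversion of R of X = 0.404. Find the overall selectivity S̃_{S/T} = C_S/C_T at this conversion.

1.73

C_R = C_{R0}(1−X) = 0.9119 mol/dm³.
Along a PFR/batch, dC_S/dC_R = −r_S/(r_S+r_T) = −k₁/(k₁+k₂·C_R).
Integrating from C_{R0} to C_R: C_S = (1.51/0.720)·ln[(1.51+0.720·1.53)/(1.51+0.720·0.912)] = 2.097·ln(2.612/2.167) = 0.3918 mol/dm³.
C_T = (C_{R0}−C_R)−C_S = 0.2263 mol/dm³; S̃_{S/T} = 0.3918/0.2263 = 1.73.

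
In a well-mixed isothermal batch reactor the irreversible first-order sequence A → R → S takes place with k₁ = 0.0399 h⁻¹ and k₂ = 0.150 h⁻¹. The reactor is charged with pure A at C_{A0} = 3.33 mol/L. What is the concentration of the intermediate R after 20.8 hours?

For first-order series with pure A initially, C_R(t) = k₁C_{A0}/(k₂−k₁)·(e^(−k₁t) − e^(−k₂t)).
e^(−k₁t) = e^(−0.0399×20.8) = e^(−0.8299) = 0.4361; e^(−k₂t) = e^(−3.120) = 0.04416.
C_R = 0.0399×3.33/(0.150−0.0399) × (0.4361−0.04416) = 1.207×0.3919 = 0.4730 mol/L.

0.473 mol/L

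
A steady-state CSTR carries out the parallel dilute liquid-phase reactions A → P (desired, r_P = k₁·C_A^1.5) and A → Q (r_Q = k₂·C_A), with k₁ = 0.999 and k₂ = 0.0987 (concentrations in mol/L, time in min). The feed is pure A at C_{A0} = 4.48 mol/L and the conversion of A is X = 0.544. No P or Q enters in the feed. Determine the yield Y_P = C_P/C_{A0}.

Exit C_A = C_{A0}(1−X) = 4.48×0.456 = 2.043 mol/L.
Rates in a CSTR are evaluated at the outlet concentration: r_P = 0.999×2.043^1.5 = 2.917, r_Q = 0.0987×2.043 = 0.2016.
Fraction of consumed A going to P: r_P/(r_P+r_Q) = 0.9353.
C_P = 0.9353·C_{A0}·X = 0.9353×4.48×0.544 = 2.28 mol/L; Y_P = C_P/C_{A0} = 0.509.

0.509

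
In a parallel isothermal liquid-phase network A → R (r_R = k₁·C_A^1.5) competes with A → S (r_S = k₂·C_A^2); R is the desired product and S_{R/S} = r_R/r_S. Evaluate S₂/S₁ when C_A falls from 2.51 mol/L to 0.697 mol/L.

1.90

S_{R/S} = (k₁/k₂)·C_A^-0.5, so S₂/S₁ = (C_{A,2}/C_{A,1})^-0.5.
= (0.697/2.51)^(-0.5) = (0.2777)^(-0.5) = 1.90.
Selectivity toward R rises as C_A falls — low-concentration operation is favoured.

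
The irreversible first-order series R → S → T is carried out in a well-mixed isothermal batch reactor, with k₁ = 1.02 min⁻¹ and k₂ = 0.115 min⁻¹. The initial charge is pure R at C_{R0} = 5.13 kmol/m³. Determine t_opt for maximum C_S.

2.41 min

Setting dC_S/dt = 0 gives t_opt = ln(k₂/k₁)/(k₂−k₁).
= ln(0.115/1.02)/(0.115−1.02) = ln(0.1127)/-0.9050 = -2.183/-0.9050 = 2.41 min.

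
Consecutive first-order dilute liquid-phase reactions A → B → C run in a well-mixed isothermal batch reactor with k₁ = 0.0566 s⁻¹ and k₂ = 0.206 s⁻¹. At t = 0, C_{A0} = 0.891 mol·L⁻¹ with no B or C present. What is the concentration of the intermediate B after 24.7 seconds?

0.0813 mol·L⁻¹

Solving the coupled first-order balances gives C_B(t) = [k₁/(k₂−k₁)]·C_{A0}·(e^(−k₁t) − e^(−k₂t)).
e^(−k₁t) = e^(−0.0566×24.7) = e^(−1.398) = 0.2471; e^(−k₂t) = e^(−5.088) = 0.006169.
C_B = 0.0566×0.891/(0.206−0.0566) × (0.2471−0.006169) = 0.3376×0.2409 = 0.08132 mol·L⁻¹.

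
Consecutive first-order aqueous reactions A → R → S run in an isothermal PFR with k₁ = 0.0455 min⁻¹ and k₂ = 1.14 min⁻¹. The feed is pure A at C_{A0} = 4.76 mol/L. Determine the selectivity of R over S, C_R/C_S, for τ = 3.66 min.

0.291

The intermediate concentration in a first-order A→B→C sequence is C_R = k₁C_{A0}(e^(−k₁τ) − e^(−k₂τ))/(k₂−k₁).
e^(−k₁τ) = e^(−0.0455×3.66) = e^(−0.1665) = 0.8466; e^(−k₂τ) = e^(−4.172) = 0.01542.
C_R = 0.0455×4.76/(1.14−0.0455) × (0.8466−0.01542) = 0.1979×0.8312 = 0.1645 mol/L.
C_A = C_{A0}e^(−k₁τ) = 4.030 mol/L, so C_S = C_{A0}−C_A−C_R = 0.5657 mol/L; C_R/C_S = 0.291.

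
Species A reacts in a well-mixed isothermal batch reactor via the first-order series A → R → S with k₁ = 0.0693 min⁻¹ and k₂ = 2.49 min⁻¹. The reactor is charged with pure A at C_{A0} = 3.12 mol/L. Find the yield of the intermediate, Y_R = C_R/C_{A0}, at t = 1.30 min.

0.0250

For first-order series with pure A initially, C_R(t) = k₁C_{A0}/(k₂−k₁)·(e^(−k₁t) − e^(−k₂t)).
e^(−k₁t) = e^(−0.0693×1.30) = e^(−0.09009) = 0.9138; e^(−k₂t) = e^(−3.237) = 0.03928.
C_R = 0.0693×3.12/(2.49−0.0693) × (0.9138−0.03928) = 0.08932×0.8746 = 0.07812 mol/L.
Y_R = C_R/C_{A0} = 0.07812/3.12 = 0.0250.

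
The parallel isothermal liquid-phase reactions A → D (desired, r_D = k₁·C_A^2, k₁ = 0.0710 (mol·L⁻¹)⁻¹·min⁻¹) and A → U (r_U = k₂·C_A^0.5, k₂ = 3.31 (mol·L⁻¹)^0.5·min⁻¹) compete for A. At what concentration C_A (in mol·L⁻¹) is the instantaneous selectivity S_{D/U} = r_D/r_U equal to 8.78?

55.1 mol·L⁻¹

S_{D/U} = (k₁/k₂)·C_A^1.5 ⇒ C_A = (S·k₂/k₁)^(1/1.5).
= (8.78×3.31/0.0710)^(0.6667) = (409.3)^(0.6667) = 55.1 mol·L⁻¹.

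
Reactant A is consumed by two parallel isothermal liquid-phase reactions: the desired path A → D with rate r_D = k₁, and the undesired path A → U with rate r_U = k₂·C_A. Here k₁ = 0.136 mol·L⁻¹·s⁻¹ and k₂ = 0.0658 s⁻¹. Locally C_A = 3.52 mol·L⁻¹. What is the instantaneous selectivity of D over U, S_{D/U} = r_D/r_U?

0.587

S_{D/U} = r_D/r_U = (k₁)/(k₂·C_A) = (k₁/k₂)·C_A⁻¹.
= (0.136) / (0.0658×3.520) = 0.1360/0.2316 = 0.587.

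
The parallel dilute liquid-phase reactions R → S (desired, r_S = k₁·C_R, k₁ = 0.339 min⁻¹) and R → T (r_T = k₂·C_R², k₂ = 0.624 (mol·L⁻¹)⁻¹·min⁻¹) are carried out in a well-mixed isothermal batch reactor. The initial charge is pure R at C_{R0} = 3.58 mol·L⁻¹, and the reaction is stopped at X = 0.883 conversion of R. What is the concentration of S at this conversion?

0.791 mol·L⁻¹

C_R = C_{R0}(1−X) = 0.4189 mol·L⁻¹.
Along a PFR/batch, dC_S/dC_R = −r_S/(r_S+r_T) = −k₁/(k₁+k₂·C_R).
Integrating from C_{R0} to C_R: C_S = (0.339/0.624)·ln[(0.339+0.624·3.58)/(0.339+0.624·0.419)] = 0.5433·ln(2.573/0.6004) = 0.7906 mol·L⁻¹.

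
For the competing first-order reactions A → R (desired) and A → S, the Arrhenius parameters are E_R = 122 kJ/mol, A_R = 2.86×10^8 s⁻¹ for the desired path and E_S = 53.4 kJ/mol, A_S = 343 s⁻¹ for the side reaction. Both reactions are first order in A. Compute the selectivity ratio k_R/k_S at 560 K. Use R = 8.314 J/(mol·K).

0.333

Since both paths have the same order in A, the concentration cancels and S_{R/S} = k_R/k_S = (A_R/A_S)·exp[(E_S−E_R)/(RT)].
(E_S−E_R)/(RT) = (53.4−122)×10³/(8.314×560) = -68600/4656 = -14.73.
k_R/k_S = (2.86×10^8/343)·exp(-14.73) = 8.338×10^5 × 3.990×10^-7 = 0.333.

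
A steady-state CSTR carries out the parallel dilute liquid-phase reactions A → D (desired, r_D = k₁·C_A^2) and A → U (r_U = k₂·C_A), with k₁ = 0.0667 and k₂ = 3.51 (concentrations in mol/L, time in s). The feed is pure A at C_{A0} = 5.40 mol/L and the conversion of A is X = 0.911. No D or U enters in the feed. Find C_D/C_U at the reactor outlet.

0.00913

Exit C_A = C_{A0}(1−X) = 5.40×0.0890 = 0.4806 mol/L.
A CSTR operates uniformly at the exit composition, giving r_D = 0.01541 and r_U = 1.687 (each k·C_A^n at C_A = 0.4806).
Overall selectivity = C_D/C_U = r_Dτ/(r_Uτ) = r_D/r_U = 0.00913.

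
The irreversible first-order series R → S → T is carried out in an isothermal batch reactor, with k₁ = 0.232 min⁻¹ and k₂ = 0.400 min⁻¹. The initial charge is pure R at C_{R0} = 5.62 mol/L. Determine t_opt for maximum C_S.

For first-order series the maximum of C_S occurs at t_opt = ln(k₂/k₁)/(k₂−k₁).
= ln(0.400/0.232)/(0.400−0.232) = ln(1.724)/0.1680 = 0.5447/0.1680 = 3.24 min.

3.24 min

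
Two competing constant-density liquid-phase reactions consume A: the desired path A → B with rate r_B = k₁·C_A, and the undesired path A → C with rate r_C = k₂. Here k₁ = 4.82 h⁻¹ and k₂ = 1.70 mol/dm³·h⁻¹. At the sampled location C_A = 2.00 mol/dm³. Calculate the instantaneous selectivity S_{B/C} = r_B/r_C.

5.67

S_{B/C} = r_B/r_C = (k₁·C_A)/(k₂) = (k₁/k₂)·C_A.
= (4.82×2.000) / (1.70) = 9.640/1.700 = 5.67.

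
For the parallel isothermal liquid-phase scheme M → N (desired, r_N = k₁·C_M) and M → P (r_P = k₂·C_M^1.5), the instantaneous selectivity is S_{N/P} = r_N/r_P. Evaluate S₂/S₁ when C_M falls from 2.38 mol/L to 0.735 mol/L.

S_{N/P} = (k₁/k₂)·C_M^-0.5, so S₂/S₁ = (C_{M,2}/C_{M,1})^-0.5.
= (0.735/2.38)^(-0.5) = (0.3088)^(-0.5) = 1.80.

1.80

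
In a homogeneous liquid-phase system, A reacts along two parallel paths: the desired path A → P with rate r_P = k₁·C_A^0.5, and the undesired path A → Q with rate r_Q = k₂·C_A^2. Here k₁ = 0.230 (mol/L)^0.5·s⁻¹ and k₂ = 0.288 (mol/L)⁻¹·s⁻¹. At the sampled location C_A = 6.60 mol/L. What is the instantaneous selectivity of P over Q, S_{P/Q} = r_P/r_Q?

S_{P/Q} = r_P/r_Q = (k₁·C_A^0.5)/(k₂·C_A^2) = (k₁/k₂)·C_A^-1.5.
= (0.230×6.600^0.5) / (0.288×6.600^2) = 0.5909/12.55 = 0.0471.

0.0471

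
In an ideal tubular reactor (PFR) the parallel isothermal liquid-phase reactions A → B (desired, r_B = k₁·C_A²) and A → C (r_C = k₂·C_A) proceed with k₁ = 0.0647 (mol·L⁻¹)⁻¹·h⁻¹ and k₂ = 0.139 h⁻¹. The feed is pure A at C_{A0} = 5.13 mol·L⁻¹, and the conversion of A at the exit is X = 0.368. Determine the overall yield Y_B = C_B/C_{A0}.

0.242

C_A = C_{A0}(1−X) = 3.242 mol·L⁻¹.
Along a PFR/batch, dC_C/dC_A = −r_C/(r_B+r_C) = −k₂/(k₂+k₁·C_A).
Integrating from C_{A0} to C_A: C_C = (0.139/0.0647)·ln[(0.139+0.0647·5.13)/(0.139+0.0647·3.24)] = 2.148·ln(0.4709/0.3488) = 0.6451 mol·L⁻¹.
Then C_B = (C_{A0}−C_A) − C_C = 1.888 − 0.6451 = 1.243 mol·L⁻¹.
Y_B = C_B/C_{A0} = 1.243/5.13 = 0.242.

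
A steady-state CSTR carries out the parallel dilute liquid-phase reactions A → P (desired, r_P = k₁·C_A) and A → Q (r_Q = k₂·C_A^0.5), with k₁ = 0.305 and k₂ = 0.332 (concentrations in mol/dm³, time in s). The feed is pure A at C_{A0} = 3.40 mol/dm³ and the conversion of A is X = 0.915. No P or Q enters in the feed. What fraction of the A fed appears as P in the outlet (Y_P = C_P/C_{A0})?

Exit C_A = C_{A0}(1−X) = 3.40×0.0850 = 0.2890 mol/dm³.
A CSTR operates uniformly at the exit composition, giving r_P = 0.08814 and r_Q = 0.1785 (each k·C_A^n at C_A = 0.2890).
Fraction of consumed A going to P: r_P/(r_P+r_Q) = 0.3306.
C_P = 0.3306·C_{A0}·X = 0.3306×3.40×0.915 = 1.03 mol/dm³; Y_P = C_P/C_{A0} = 0.302.

0.302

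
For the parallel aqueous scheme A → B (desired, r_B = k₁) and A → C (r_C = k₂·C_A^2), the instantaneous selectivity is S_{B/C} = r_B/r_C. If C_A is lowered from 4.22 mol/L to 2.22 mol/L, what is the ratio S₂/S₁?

3.61

S_{B/C} = (k₁/k₂)·C_A^-2, so S₂/S₁ = (C_{A,2}/C_{A,1})^-2.
= (2.22/4.22)^(-2) = (0.5261)^(-2) = 3.61.
Selectivity toward B rises as C_A falls — low-concentration operation is favoured.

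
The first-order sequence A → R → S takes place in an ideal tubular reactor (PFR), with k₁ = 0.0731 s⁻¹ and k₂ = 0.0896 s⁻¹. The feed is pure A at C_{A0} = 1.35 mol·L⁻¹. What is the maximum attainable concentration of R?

0.447 mol·L⁻¹

At the optimum, C_{R,max}/C_{A0} = (k₁/k₂)^[k₂/(k₂−k₁)].
= (0.0731/0.0896)^(0.0896/(0.0896−0.0731)) = (0.8158)^(5.430) = 0.3311.
C_{R,max} = 0.3311×1.35 = 0.447 mol·L⁻¹.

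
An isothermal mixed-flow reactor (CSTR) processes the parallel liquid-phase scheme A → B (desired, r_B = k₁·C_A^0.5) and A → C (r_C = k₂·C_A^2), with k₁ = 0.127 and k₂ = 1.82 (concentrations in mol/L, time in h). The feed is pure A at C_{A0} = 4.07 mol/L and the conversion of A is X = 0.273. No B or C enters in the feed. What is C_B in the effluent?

Exit C_A = C_{A0}(1−X) = 4.07×0.727 = 2.959 mol/L.
In a CSTR the entire volume is at exit conditions, so r_B = 0.127×2.959^0.5 = 0.2185 and r_C = 1.82×2.959^2 = 15.93.
Fraction of consumed A going to B: r_B/(r_B+r_C) = 0.01352.
C_B = 0.01352·C_{A0}·X = 0.01352×4.07×0.273 = 0.0150 mol/L.

0.0150 mol/L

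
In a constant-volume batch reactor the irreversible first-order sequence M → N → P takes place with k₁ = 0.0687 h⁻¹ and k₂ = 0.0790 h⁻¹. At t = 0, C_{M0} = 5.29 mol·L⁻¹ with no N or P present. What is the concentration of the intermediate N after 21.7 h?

1.59 mol·L⁻¹

Solving the coupled first-order balances gives C_N(t) = [k₁/(k₂−k₁)]·C_{M0}·(e^(−k₁t) − e^(−k₂t)).
e^(−k₁t) = e^(−0.0687×21.7) = e^(−1.491) = 0.2252; e^(−k₂t) = e^(−1.714) = 0.1801.
C_N = 0.0687×5.29/(0.0790−0.0687) × (0.2252−0.1801) = 35.28×0.04510 = 1.591 mol·L⁻¹.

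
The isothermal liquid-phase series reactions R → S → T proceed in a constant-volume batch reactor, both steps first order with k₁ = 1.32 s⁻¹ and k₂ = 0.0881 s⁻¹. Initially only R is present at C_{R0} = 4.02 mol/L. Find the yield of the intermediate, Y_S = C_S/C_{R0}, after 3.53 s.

The intermediate concentration in a first-order A→B→C sequence is C_S = k₁C_{R0}(e^(−k₁t) − e^(−k₂t))/(k₂−k₁).
e^(−k₁t) = e^(−1.32×3.53) = e^(−4.660) = 0.009470; e^(−k₂t) = e^(−0.3110) = 0.7327.
C_S = 1.32×4.02/(0.0881−1.32) × (0.009470−0.7327) = (-4.307)×(-0.7232) = 3.115 mol/L.
Y_S = C_S/C_{R0} = 3.115/4.02 = 0.775.

0.775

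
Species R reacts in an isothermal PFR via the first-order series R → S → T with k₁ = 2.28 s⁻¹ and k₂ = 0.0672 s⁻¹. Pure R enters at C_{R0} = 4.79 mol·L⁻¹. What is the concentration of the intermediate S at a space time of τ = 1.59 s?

4.30 mol·L⁻¹

For first-order series with pure R initially, C_S(τ) = k₁C_{R0}/(k₂−k₁)·(e^(−k₁τ) − e^(−k₂τ)).
e^(−k₁τ) = e^(−2.28×1.59) = e^(−3.625) = 0.02664; e^(−k₂τ) = e^(−0.1068) = 0.8987.
C_S = 2.28×4.79/(0.0672−2.28) × (0.02664−0.8987) = (-4.935)×(-0.8720) = 4.304 mol·L⁻¹.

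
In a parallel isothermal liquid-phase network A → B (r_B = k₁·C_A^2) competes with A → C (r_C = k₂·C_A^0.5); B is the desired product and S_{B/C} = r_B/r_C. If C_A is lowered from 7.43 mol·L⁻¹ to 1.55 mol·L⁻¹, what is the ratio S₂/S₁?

S_{B/C} = (k₁/k₂)·C_A^1.5, so S₂/S₁ = (C_{A,2}/C_{A,1})^1.5.
= (1.55/7.43)^1.5 = (0.2086)^1.5 = 0.0953.

0.0953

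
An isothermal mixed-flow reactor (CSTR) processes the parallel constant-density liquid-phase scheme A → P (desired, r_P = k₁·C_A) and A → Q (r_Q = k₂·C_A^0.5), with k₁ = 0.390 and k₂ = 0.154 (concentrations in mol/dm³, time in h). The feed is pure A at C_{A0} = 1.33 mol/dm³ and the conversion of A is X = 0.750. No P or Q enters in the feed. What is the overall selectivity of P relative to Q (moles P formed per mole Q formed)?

Exit C_A = C_{A0}(1−X) = 1.33×0.250 = 0.3325 mol/dm³.
A CSTR operates uniformly at the exit composition, giving r_P = 0.1297 and r_Q = 0.08880 (each k·C_A^n at C_A = 0.3325).
Overall selectivity = C_P/C_Q = r_Pτ/(r_Qτ) = r_P/r_Q = 1.46.

1.46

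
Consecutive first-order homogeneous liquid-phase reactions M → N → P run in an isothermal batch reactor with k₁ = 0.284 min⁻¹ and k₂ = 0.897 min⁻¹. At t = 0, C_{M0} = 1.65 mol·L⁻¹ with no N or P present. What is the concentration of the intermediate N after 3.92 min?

Solving the coupled first-order balances gives C_N(t) = [k₁/(k₂−k₁)]·C_{M0}·(e^(−k₁t) − e^(−k₂t)).
e^(−k₁t) = e^(−0.284×3.92) = e^(−1.113) = 0.3285; e^(−k₂t) = e^(−3.516) = 0.02971.
C_N = 0.284×1.65/(0.897−0.284) × (0.3285−0.02971) = 0.7644×0.2988 = 0.2284 mol·L⁻¹.

0.228 mol·L⁻¹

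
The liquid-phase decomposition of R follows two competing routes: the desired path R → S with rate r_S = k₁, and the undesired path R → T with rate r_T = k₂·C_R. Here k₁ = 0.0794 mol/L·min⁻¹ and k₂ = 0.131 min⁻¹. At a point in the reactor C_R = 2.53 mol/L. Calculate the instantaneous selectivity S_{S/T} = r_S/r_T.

0.240

S_{S/T} = r_S/r_T = (k₁)/(k₂·C_R) = (k₁/k₂)·C_R⁻¹.
= (0.0794) / (0.131×2.530) = 0.07940/0.3314 = 0.240.
The undesired path is higher order in R, so low C_R (CSTR or dilute feed) favours S.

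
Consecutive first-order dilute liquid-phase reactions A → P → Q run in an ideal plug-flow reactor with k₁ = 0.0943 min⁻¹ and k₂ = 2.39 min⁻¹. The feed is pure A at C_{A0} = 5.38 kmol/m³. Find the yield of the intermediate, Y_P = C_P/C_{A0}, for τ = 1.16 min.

The intermediate concentration in a first-order A→B→C sequence is C_P = k₁C_{A0}(e^(−k₁τ) − e^(−k₂τ))/(k₂−k₁).
e^(−k₁τ) = e^(−0.0943×1.16) = e^(−0.1094) = 0.8964; e^(−k₂τ) = e^(−2.772) = 0.06251.
C_P = 0.0943×5.38/(2.39−0.0943) × (0.8964−0.06251) = 0.2210×0.8339 = 0.1843 kmol/m³.
Y_P = C_P/C_{A0} = 0.1843/5.38 = 0.0343.

0.0343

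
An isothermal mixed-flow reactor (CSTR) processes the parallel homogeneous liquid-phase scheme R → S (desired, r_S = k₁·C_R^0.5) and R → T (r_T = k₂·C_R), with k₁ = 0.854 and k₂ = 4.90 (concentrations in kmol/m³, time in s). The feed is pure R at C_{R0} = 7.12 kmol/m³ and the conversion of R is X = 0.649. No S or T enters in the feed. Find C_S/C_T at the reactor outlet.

0.110

Exit C_R = C_{R0}(1−X) = 7.12×0.351 = 2.499 kmol/m³.
A CSTR operates uniformly at the exit composition, giving r_S = 1.350 and r_T = 12.25 (each k·C_R^n at C_R = 2.499).
Overall selectivity = C_S/C_T = r_Sτ/(r_Tτ) = r_S/r_T = 0.110.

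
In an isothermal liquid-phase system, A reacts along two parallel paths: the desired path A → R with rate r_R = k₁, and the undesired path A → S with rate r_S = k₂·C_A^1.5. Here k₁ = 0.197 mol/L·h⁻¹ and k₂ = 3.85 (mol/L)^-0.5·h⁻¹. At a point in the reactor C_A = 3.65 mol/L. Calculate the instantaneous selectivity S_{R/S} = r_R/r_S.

S_{R/S} = r_R/r_S = (k₁)/(k₂·C_A^1.5) = (k₁/k₂)·C_A^-1.5.
= (0.197) / (3.85×3.650^1.5) = 0.1970/26.85 = 0.00734.

0.00734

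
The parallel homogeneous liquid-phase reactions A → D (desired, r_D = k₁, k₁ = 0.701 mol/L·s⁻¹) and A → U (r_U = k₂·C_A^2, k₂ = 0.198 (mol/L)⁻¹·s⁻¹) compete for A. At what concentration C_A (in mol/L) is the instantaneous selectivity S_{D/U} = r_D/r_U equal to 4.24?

0.914 mol/L

S_{D/U} = (k₁/k₂)·C_A^-2 ⇒ C_A = (S·k₂/k₁)^(-0.5).
= (4.24×0.198/0.701)^(-0.5) = (1.198)^(-0.5) = 0.914 mol/L.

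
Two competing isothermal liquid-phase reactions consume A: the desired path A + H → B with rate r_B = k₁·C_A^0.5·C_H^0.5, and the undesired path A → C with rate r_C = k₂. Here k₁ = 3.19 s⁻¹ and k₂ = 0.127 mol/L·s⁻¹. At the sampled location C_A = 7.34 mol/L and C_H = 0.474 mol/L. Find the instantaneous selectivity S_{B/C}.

S_{B/C} = r_B/r_C = (k₁·C_A^0.5·C_H^0.5)/(k₂) = (k₁/k₂)·C_A^0.5·C_H^0.5.
= (3.19×7.340^0.5×0.4740^0.5) / (0.127) = 5.950/0.1270 = 46.9.

46.9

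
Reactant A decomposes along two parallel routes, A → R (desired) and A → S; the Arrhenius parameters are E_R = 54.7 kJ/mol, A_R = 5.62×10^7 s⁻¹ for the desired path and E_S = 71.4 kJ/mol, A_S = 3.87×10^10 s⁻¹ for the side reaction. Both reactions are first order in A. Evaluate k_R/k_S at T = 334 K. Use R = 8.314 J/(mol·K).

0.594

k_R/k_S = (A_R/A_S)·exp[−(E_R−E_S)/(RT)] = (A_R/A_S)·exp[(E_S−E_R)/(RT)].
(E_S−E_R)/(RT) = (71.4−54.7)×10³/(8.314×334) = 16700/2777 = 6.014.
k_R/k_S = (5.62×10^7/3.87×10^10)·exp(6.014) = 0.001452 × 409.1 = 0.594.
Since E_R < E_S, lowering the temperature improves selectivity toward R.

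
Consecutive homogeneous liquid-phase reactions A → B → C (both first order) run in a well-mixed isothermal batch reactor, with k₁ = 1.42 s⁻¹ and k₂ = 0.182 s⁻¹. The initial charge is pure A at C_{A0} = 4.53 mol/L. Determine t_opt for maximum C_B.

1.66 s

For first-order series the maximum of C_B occurs at t_opt = ln(k₂/k₁)/(k₂−k₁).
= ln(0.182/1.42)/(0.182−1.42) = ln(0.1282)/-1.238 = -2.054/-1.238 = 1.66 s.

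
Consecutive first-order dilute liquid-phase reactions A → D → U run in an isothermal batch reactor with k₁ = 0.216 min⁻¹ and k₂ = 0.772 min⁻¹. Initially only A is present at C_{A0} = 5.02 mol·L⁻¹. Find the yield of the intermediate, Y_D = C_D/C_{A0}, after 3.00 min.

0.165

The intermediate concentration in a first-order A→B→C sequence is C_D = k₁C_{A0}(e^(−k₁t) − e^(−k₂t))/(k₂−k₁).
e^(−k₁t) = e^(−0.216×3.00) = e^(−0.6480) = 0.5231; e^(−k₂t) = e^(−2.316) = 0.09867.
C_D = 0.216×5.02/(0.772−0.216) × (0.5231−0.09867) = 1.950×0.4244 = 0.8277 mol·L⁻¹.
Y_D = C_D/C_{A0} = 0.8277/5.02 = 0.165.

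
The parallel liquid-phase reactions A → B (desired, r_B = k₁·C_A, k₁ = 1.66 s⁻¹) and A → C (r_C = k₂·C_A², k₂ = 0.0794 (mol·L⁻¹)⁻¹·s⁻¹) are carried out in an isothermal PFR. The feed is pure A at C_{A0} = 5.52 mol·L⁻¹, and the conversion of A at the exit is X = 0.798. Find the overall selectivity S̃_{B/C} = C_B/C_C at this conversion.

C_A = C_{A0}(1−X) = 1.115 mol·L⁻¹.
Along a PFR/batch, dC_B/dC_A = −r_B/(r_B+r_C) = −k₁/(k₁+k₂·C_A).
Integrating from C_{A0} to C_A: C_B = (1.66/0.0794)·ln[(1.66+0.0794·5.52)/(1.66+0.0794·1.12)] = 20.91·ln(2.098/1.749) = 3.812 mol·L⁻¹.
C_C = (C_{A0}−C_A)−C_B = 0.5927 mol·L⁻¹; S̃_{B/C} = 3.812/0.5927 = 6.43.

6.43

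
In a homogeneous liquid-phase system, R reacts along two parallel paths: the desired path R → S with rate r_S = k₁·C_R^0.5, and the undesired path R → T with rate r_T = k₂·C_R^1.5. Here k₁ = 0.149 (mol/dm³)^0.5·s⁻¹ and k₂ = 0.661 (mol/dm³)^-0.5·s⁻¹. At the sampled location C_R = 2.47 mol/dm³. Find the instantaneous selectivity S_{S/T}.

0.0913

S_{S/T} = r_S/r_T = (k₁·C_R^0.5)/(k₂·C_R^1.5) = (k₁/k₂)·C_R⁻¹.
= (0.149×2.470^0.5) / (0.661×2.470^1.5) = 0.2342/2.566 = 0.0913.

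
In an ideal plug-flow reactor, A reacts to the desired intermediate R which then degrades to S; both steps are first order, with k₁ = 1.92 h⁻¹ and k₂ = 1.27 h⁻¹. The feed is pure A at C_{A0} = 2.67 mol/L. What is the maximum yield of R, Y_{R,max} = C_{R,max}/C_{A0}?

0.446

For a first-order series the maximum intermediate yield is C_{R,max}/C_{A0} = (k₁/k₂)^[k₂/(k₂−k₁)].
= (1.92/1.27)^(1.27/(1.27−1.92)) = (1.512)^(-1.954) = 0.4460.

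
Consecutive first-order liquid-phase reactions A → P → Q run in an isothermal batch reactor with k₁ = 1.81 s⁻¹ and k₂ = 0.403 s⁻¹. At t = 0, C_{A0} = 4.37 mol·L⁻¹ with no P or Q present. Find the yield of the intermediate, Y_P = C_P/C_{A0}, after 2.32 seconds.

For first-order series with pure A initially, C_P(t) = k₁C_{A0}/(k₂−k₁)·(e^(−k₁t) − e^(−k₂t)).
e^(−k₁t) = e^(−1.81×2.32) = e^(−4.199) = 0.01501; e^(−k₂t) = e^(−0.9350) = 0.3926.
C_P = 1.81×4.37/(0.403−1.81) × (0.01501−0.3926) = (-5.622)×(-0.3776) = 2.123 mol·L⁻¹.
Y_P = C_P/C_{A0} = 2.123/4.37 = 0.486.

0.486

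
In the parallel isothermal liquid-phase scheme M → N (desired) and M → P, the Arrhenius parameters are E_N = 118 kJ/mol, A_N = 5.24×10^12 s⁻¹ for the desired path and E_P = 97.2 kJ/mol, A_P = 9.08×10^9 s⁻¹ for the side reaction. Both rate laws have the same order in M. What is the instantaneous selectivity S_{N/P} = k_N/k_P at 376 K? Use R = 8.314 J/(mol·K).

0.744

k_N/k_P = (A_N/A_P)·exp[−(E_N−E_P)/(RT)] = (A_N/A_P)·exp[(E_P−E_N)/(RT)].
(E_P−E_N)/(RT) = (97.2−118)×10³/(8.314×376) = -20800/3126 = -6.654.
k_N/k_P = (5.24×10^12/9.08×10^9)·exp(-6.654) = 577.1 × 0.001289 = 0.744.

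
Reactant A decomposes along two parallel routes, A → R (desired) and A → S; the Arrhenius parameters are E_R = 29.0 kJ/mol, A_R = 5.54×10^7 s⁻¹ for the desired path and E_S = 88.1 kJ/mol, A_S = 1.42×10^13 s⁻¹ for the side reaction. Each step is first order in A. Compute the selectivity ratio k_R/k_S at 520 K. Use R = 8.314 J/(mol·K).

k_R/k_S = (A_R/A_S)·exp[−(E_R−E_S)/(RT)] = (A_R/A_S)·exp[(E_S−E_R)/(RT)].
(E_S−E_R)/(RT) = (88.1−29.0)×10³/(8.314×520) = 59100/4323 = 13.67.
k_R/k_S = (5.54×10^7/1.42×10^13)·exp(13.67) = 3.901×10^-6 × 8.647×10^5 = 3.37.
Since E_R < E_S, lowering the temperature improves selectivity toward R.

3.37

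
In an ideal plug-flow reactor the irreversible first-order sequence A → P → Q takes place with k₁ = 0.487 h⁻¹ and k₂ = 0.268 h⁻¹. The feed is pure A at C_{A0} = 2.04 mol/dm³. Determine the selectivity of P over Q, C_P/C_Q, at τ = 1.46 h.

For first-order series with pure A initially, C_P(τ) = k₁C_{A0}/(k₂−k₁)·(e^(−k₁τ) − e^(−k₂τ)).
e^(−k₁τ) = e^(−0.487×1.46) = e^(−0.7110) = 0.4911; e^(−k₂τ) = e^(−0.3913) = 0.6762.
C_P = 0.487×2.04/(0.268−0.487) × (0.4911−0.6762) = (-4.536)×(-0.1850) = 0.8395 mol/dm³.
C_A = C_{A0}e^(−k₁τ) = 1.002 mol/dm³, so C_Q = C_{A0}−C_A−C_P = 0.1986 mol/dm³; C_P/C_Q = 4.23.

4.23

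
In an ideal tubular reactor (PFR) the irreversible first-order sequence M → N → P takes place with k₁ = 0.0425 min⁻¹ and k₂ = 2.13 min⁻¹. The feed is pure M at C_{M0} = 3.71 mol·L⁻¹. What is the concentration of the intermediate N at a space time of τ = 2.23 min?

For first-order series with pure M initially, C_N(τ) = k₁C_{M0}/(k₂−k₁)·(e^(−k₁τ) − e^(−k₂τ)).
e^(−k₁τ) = e^(−0.0425×2.23) = e^(−0.09478) = 0.9096; e^(−k₂τ) = e^(−4.750) = 0.008653.
C_N = 0.0425×3.71/(2.13−0.0425) × (0.9096−0.008653) = 0.07553×0.9009 = 0.06805 mol·L⁻¹.

0.0680 mol·L⁻¹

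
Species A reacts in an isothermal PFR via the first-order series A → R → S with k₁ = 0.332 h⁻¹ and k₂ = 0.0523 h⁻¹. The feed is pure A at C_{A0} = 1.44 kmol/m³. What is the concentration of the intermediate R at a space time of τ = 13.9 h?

0.809 kmol/m³

For first-order series with pure A initially, C_R(τ) = k₁C_{A0}/(k₂−k₁)·(e^(−k₁τ) − e^(−k₂τ)).
e^(−k₁τ) = e^(−0.332×13.9) = e^(−4.615) = 0.009904; e^(−k₂τ) = e^(−0.7270) = 0.4834.
C_R = 0.332×1.44/(0.0523−0.332) × (0.009904−0.4834) = (-1.709)×(-0.4735) = 0.8093 kmol/m³.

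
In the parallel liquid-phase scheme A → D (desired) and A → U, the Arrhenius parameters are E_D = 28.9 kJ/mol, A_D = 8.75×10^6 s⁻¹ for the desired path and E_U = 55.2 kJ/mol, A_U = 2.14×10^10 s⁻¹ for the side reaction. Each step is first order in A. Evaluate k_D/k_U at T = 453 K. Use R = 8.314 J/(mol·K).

With equal orders, S_{D/U} = k_D/k_U = (A_D/A_U)·exp[(E_U−E_D)/(RT)].
(E_U−E_D)/(RT) = (55.2−28.9)×10³/(8.314×453) = 26300/3766 = 6.983.
k_D/k_U = (8.75×10^6/2.14×10^10)·exp(6.983) = 4.089×10^-4 × 1078 = 0.441.

0.441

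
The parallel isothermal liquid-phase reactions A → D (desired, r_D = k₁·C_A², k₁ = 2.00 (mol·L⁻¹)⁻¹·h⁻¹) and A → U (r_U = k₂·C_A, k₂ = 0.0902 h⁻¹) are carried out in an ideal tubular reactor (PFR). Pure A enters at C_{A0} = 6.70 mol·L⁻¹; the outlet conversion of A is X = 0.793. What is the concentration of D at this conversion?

C_A = C_{A0}(1−X) = 1.387 mol·L⁻¹.
Along a PFR/batch, dC_U/dC_A = −r_U/(r_D+r_U) = −k₂/(k₂+k₁·C_A).
Integrating from C_{A0} to C_A: C_U = (0.0902/2.00)·ln[(0.0902+2.00·6.70)/(0.0902+2.00·1.39)] = 0.04510·ln(13.49/2.864) = 0.06989 mol·L⁻¹.
Then C_D = (C_{A0}−C_A) − C_U = 5.313 − 0.06989 = 5.243 mol·L⁻¹.

5.24 mol·L⁻¹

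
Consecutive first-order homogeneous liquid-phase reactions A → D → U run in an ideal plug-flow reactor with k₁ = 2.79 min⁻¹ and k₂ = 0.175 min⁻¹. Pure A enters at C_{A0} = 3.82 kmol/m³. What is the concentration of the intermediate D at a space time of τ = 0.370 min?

The intermediate concentration in a first-order A→B→C sequence is C_D = k₁C_{A0}(e^(−k₁τ) − e^(−k₂τ))/(k₂−k₁).
e^(−k₁τ) = e^(−2.79×0.370) = e^(−1.032) = 0.3562; e^(−k₂τ) = e^(−0.06475) = 0.9373.
C_D = 2.79×3.82/(0.175−2.79) × (0.3562−0.9373) = (-4.076)×(-0.5811) = 2.368 kmol/m³.

2.37 kmol/m³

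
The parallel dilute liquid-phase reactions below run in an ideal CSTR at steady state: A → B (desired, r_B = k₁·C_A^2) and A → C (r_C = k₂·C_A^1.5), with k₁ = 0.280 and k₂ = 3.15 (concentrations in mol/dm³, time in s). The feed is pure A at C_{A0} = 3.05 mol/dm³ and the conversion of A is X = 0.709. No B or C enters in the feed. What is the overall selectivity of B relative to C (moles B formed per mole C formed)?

Exit C_A = C_{A0}(1−X) = 3.05×0.291 = 0.8876 mol/dm³.
In a CSTR the entire volume is at exit conditions, so r_B = 0.280×0.8876^2 = 0.2206 and r_C = 3.15×0.8876^1.5 = 2.634.
Overall selectivity = C_B/C_C = r_Bτ/(r_Cτ) = r_B/r_C = 0.0837.

0.0837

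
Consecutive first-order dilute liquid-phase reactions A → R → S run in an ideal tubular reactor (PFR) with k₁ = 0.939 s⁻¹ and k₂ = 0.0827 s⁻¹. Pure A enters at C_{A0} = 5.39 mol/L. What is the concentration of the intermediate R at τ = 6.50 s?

3.44 mol/L

The intermediate concentration in a first-order A→B→C sequence is C_R = k₁C_{A0}(e^(−k₁τ) − e^(−k₂τ))/(k₂−k₁).
e^(−k₁τ) = e^(−0.939×6.50) = e^(−6.103) = 0.002235; e^(−k₂τ) = e^(−0.5375) = 0.5842.
C_R = 0.939×5.39/(0.0827−0.939) × (0.002235−0.5842) = (-5.911)×(-0.5819) = 3.440 mol/L.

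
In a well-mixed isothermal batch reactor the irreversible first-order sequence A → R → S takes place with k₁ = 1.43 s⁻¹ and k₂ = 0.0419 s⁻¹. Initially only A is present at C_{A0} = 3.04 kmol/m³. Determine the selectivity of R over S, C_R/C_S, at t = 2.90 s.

Solving the coupled first-order balances gives C_R(t) = [k₁/(k₂−k₁)]·C_{A0}·(e^(−k₁t) − e^(−k₂t)).
e^(−k₁t) = e^(−1.43×2.90) = e^(−4.147) = 0.01581; e^(−k₂t) = e^(−0.1215) = 0.8856.
C_R = 1.43×3.04/(0.0419−1.43) × (0.01581−0.8856) = (-3.132)×(-0.8698) = 2.724 kmol/m³.
C_A = C_{A0}e^(−k₁t) = 0.04807 kmol/m³, so C_S = C_{A0}−C_A−C_R = 0.2680 kmol/m³; C_R/C_S = 10.2.

10.2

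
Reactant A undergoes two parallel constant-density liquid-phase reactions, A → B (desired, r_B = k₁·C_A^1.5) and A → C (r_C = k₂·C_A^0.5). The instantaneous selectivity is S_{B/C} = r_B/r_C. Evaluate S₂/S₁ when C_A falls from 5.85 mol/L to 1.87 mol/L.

0.320

S_{B/C} = (k₁/k₂)·C_A, so S₂/S₁ = (C_{A,2}/C_{A,1}).
= 1.87/5.85 = 0.320.
Selectivity toward B falls as C_A falls — high-concentration operation is favoured.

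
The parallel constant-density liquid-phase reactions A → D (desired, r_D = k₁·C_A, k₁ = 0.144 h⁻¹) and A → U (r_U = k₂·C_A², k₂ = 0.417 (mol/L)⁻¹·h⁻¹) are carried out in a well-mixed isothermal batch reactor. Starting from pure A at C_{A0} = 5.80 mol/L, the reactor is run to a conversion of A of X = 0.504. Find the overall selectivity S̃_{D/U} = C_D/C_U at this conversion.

C_A = C_{A0}(1−X) = 2.877 mol/L.
Along a PFR/batch, dC_D/dC_A = −r_D/(r_D+r_U) = −k₁/(k₁+k₂·C_A).
Integrating from C_{A0} to C_A: C_D = (0.144/0.417)·ln[(0.144+0.417·5.80)/(0.144+0.417·2.88)] = 0.3453·ln(2.563/1.344) = 0.2230 mol/L.
C_U = (C_{A0}−C_A)−C_D = 2.700 mol/L; S̃_{D/U} = 0.2230/2.700 = 0.0826.

0.0826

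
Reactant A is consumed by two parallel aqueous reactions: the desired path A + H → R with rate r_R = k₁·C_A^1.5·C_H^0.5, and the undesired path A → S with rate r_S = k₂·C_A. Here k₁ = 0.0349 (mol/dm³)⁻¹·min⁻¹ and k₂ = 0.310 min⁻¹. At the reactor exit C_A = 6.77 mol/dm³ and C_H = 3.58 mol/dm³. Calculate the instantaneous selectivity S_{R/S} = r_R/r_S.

0.554

S_{R/S} = r_R/r_S = (k₁·C_A^1.5·C_H^0.5)/(k₂·C_A) = (k₁/k₂)·C_A^0.5·C_H^0.5.
= (0.0349×6.770^1.5×3.580^0.5) / (0.310×6.770) = 1.163/2.099 = 0.554.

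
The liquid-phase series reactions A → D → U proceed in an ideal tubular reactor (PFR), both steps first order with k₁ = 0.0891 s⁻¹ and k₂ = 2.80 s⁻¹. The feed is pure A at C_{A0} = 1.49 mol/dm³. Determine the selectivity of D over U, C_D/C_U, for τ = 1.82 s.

The intermediate concentration in a first-order A→B→C sequence is C_D = k₁C_{A0}(e^(−k₁τ) − e^(−k₂τ))/(k₂−k₁).
e^(−k₁τ) = e^(−0.0891×1.82) = e^(−0.1622) = 0.8503; e^(−k₂τ) = e^(−5.096) = 0.006121.
C_D = 0.0891×1.49/(2.80−0.0891) × (0.8503−0.006121) = 0.04897×0.8442 = 0.04134 mol/dm³.
C_A = C_{A0}e^(−k₁τ) = 1.267 mol/dm³, so C_U = C_{A0}−C_A−C_D = 0.1817 mol/dm³; C_D/C_U = 0.228.

0.228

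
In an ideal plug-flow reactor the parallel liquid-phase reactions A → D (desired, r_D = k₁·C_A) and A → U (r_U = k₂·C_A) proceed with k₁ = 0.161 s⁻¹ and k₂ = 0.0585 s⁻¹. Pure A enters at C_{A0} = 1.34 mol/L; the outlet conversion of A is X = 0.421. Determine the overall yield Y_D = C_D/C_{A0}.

C_A = C_{A0}(1−X) = 0.7759 mol/L.
Both paths are first order in A, so the instantaneous fraction to D is constant: dC_D/d(−C_A) = k₁/(k₁+k₂) = 0.7335.
C_D = 0.7335·(C_{A0}−C_A) = 0.7335×0.5641 = 0.414 mol/L.
Y_D = C_D/C_{A0} = 0.4138/1.34 = 0.309.

0.309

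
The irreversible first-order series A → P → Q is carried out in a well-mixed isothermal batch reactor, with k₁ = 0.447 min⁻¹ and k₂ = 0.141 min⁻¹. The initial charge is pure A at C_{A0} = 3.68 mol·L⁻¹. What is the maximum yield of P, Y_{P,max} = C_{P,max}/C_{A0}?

0.588

At the optimum, C_{P,max}/C_{A0} = (k₁/k₂)^[k₂/(k₂−k₁)].
= (0.447/0.141)^(0.141/(0.141−0.447)) = (3.170)^(-0.4608) = 0.5876.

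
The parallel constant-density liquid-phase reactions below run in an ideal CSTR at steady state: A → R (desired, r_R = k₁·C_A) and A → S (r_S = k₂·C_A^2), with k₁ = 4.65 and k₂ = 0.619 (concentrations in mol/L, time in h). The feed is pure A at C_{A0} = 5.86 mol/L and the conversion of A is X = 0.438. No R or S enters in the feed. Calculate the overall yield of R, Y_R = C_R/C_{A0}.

0.305

Exit C_A = C_{A0}(1−X) = 5.86×0.562 = 3.293 mol/L.
Rates in a CSTR are evaluated at the outlet concentration: r_R = 4.65×3.293 = 15.31, r_S = 0.619×3.293^2 = 6.714.
Fraction of consumed A going to R: r_R/(r_R+r_S) = 0.6952.
C_R = 0.6952·C_{A0}·X = 0.6952×5.86×0.438 = 1.78 mol/L; Y_R = C_R/C_{A0} = 0.305.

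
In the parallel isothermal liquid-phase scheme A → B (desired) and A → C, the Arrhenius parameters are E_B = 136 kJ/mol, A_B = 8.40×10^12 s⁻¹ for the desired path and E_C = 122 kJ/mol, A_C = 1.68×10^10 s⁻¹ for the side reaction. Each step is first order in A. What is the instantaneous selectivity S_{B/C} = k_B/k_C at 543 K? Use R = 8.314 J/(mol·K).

22.5

k_B/k_C = (A_B/A_C)·exp[−(E_B−E_C)/(RT)] = (A_B/A_C)·exp[(E_C−E_B)/(RT)].
(E_C−E_B)/(RT) = (122−136)×10³/(8.314×543) = -14000/4515 = -3.101.
k_B/k_C = (8.40×10^12/1.68×10^10)·exp(-3.101) = 500.0 × 0.04500 = 22.5.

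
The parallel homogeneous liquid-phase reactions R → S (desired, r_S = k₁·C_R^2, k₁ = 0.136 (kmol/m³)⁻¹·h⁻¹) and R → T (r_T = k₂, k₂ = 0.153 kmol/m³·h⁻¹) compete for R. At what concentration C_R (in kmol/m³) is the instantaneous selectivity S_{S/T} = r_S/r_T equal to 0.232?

0.511 kmol/m³

S_{S/T} = (k₁/k₂)·C_R^2 ⇒ C_R = (S·k₂/k₁)^(0.5).
= (0.232×0.153/0.136)^(0.5) = (0.2610)^(0.5) = 0.511 kmol/m³.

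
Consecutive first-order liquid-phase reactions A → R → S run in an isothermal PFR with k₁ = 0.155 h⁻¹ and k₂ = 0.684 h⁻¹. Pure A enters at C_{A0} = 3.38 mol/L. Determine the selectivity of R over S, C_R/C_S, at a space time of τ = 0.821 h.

Solving the coupled first-order balances gives C_R(τ) = [k₁/(k₂−k₁)]·C_{A0}·(e^(−k₁τ) − e^(−k₂τ)).
e^(−k₁τ) = e^(−0.155×0.821) = e^(−0.1273) = 0.8805; e^(−k₂τ) = e^(−0.5616) = 0.5703.
C_R = 0.155×3.38/(0.684−0.155) × (0.8805−0.5703) = 0.9904×0.3102 = 0.3072 mol/L.
C_A = C_{A0}e^(−k₁τ) = 2.976 mol/L, so C_S = C_{A0}−C_A−C_R = 0.09668 mol/L; C_R/C_S = 3.18.

3.18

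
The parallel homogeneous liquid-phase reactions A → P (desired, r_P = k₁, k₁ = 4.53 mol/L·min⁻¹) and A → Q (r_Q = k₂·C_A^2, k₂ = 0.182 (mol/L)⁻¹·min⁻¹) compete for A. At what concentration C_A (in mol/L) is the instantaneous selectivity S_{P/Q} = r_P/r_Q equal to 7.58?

1.81 mol/L

S_{P/Q} = (k₁/k₂)·C_A^-2 ⇒ C_A = (S·k₂/k₁)^(-0.5).
= (7.58×0.182/4.53)^(-0.5) = (0.3045)^(-0.5) = 1.81 mol/L.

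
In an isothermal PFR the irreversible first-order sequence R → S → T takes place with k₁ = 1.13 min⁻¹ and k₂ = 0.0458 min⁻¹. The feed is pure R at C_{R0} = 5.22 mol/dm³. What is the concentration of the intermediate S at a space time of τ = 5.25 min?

The intermediate concentration in a first-order A→B→C sequence is C_S = k₁C_{R0}(e^(−k₁τ) − e^(−k₂τ))/(k₂−k₁).
e^(−k₁τ) = e^(−1.13×5.25) = e^(−5.932) = 0.002652; e^(−k₂τ) = e^(−0.2404) = 0.7863.
C_S = 1.13×5.22/(0.0458−1.13) × (0.002652−0.7863) = (-5.441)×(-0.7836) = 4.263 mol/dm³.

4.26 mol/dm³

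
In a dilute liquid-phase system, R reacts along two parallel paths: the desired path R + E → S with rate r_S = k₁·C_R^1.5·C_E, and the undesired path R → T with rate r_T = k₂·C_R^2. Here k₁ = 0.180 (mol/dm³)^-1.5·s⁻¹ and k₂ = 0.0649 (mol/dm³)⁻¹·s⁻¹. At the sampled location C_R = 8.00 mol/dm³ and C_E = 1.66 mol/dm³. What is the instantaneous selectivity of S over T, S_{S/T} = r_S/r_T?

1.63

S_{S/T} = r_S/r_T = (k₁·C_R^1.5·C_E)/(k₂·C_R^2) = (k₁/k₂)·C_R^-0.5·C_E.
= (0.180×8.000^1.5×1.660) / (0.0649×8.000^2) = 6.761/4.154 = 1.63.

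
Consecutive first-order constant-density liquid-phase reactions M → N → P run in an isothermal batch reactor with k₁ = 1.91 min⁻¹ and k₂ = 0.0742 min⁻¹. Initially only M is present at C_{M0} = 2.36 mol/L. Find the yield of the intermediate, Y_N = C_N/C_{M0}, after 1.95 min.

The intermediate concentration in a first-order A→B→C sequence is C_N = k₁C_{M0}(e^(−k₁t) − e^(−k₂t))/(k₂−k₁).
e^(−k₁t) = e^(−1.91×1.95) = e^(−3.724) = 0.02413; e^(−k₂t) = e^(−0.1447) = 0.8653.
C_N = 1.91×2.36/(0.0742−1.91) × (0.02413−0.8653) = (-2.455)×(-0.8412) = 2.065 mol/L.
Y_N = C_N/C_{M0} = 2.065/2.36 = 0.875.

0.875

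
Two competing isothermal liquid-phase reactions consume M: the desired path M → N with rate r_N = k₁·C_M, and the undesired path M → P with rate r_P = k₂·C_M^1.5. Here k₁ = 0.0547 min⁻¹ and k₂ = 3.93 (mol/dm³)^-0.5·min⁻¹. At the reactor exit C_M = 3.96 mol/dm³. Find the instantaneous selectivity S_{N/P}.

S_{N/P} = r_N/r_P = (k₁·C_M)/(k₂·C_M^1.5) = (k₁/k₂)·C_M^-0.5.
= (0.0547×3.960) / (3.93×3.960^1.5) = 0.2166/30.97 = 0.00699.

0.00699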